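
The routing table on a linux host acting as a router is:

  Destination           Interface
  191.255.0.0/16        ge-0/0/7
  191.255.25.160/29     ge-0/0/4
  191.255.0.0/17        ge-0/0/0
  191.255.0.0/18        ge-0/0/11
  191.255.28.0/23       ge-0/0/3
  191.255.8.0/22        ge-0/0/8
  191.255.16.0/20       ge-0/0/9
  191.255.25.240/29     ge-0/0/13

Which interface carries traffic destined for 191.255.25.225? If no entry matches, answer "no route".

Routes whose prefix contains 191.255.25.225:
  191.255.0.0/16 (191.255.0.0 - 191.255.255.255) -> ge-0/0/7
  191.255.0.0/17 (191.255.0.0 - 191.255.127.255) -> ge-0/0/0
  191.255.0.0/18 (191.255.0.0 - 191.255.63.255) -> ge-0/0/11
  191.255.16.0/20 (191.255.16.0 - 191.255.31.255) -> ge-0/0/9
More-specific entries that do NOT match:
  191.255.25.160/29 (191.255.25.160 - 191.255.25.167) does not contain 191.255.25.225
  191.255.25.240/29 (191.255.25.240 - 191.255.25.247) does not contain 191.255.25.225
  191.255.28.0/23 (191.255.28.0 - 191.255.29.255) does not contain 191.255.25.225
  191.255.8.0/22 (191.255.8.0 - 191.255.11.255) does not contain 191.255.25.225
Longest matching prefix is /20 -> interface ge-0/0/9.

ge-0/0/9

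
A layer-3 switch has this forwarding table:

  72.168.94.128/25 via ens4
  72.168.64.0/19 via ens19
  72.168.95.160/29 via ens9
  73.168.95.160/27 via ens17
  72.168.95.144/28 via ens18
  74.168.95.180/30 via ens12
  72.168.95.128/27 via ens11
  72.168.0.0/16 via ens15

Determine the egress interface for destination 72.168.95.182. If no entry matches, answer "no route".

ens19

Routes whose prefix contains 72.168.95.182:
  72.168.0.0/16 (72.168.0.0 - 72.168.255.255) -> ens15
  72.168.64.0/19 (72.168.64.0 - 72.168.95.255) -> ens19
More-specific entries that do NOT match:
  74.168.95.180/30 (74.168.95.180 - 74.168.95.183) does not contain 72.168.95.182
  72.168.95.160/29 (72.168.95.160 - 72.168.95.167) does not contain 72.168.95.182
  72.168.95.144/28 (72.168.95.144 - 72.168.95.159) does not contain 72.168.95.182
  73.168.95.160/27 (73.168.95.160 - 73.168.95.191) does not contain 72.168.95.182
  72.168.95.128/27 (72.168.95.128 - 72.168.95.159) does not contain 72.168.95.182
  72.168.94.128/25 (72.168.94.128 - 72.168.94.255) does not contain 72.168.95.182
Longest matching prefix is /19 -> interface ens19.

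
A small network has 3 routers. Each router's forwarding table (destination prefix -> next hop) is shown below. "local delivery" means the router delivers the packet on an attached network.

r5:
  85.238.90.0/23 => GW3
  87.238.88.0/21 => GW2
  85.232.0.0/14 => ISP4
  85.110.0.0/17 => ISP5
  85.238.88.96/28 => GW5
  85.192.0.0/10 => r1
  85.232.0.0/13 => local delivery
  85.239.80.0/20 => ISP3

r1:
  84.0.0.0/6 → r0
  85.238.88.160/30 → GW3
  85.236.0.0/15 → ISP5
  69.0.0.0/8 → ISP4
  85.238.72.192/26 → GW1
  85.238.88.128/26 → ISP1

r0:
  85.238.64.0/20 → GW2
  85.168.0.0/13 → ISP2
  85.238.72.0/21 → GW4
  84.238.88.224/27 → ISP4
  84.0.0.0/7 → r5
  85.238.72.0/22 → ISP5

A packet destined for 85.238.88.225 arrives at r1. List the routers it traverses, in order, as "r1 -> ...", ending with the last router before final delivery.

r1 -> r0 -> r5

At r1: longest match for 85.238.88.225 is 84.0.0.0/6 -> r0
At r0: longest match for 85.238.88.225 is 84.0.0.0/7 -> r5
At r5: longest match for 85.238.88.225 is 85.232.0.0/13 -> local delivery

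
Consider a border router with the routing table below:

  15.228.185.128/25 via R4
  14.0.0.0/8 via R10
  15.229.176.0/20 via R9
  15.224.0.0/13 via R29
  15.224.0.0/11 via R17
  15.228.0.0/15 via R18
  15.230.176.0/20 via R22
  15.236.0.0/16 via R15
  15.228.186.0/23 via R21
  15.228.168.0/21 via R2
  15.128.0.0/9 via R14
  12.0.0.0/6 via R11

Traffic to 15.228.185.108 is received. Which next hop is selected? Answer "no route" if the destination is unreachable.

Routes whose prefix contains 15.228.185.108:
  12.0.0.0/6 (12.0.0.0 - 15.255.255.255) -> R11
  15.128.0.0/9 (15.128.0.0 - 15.255.255.255) -> R14
  15.224.0.0/11 (15.224.0.0 - 15.255.255.255) -> R17
  15.224.0.0/13 (15.224.0.0 - 15.231.255.255) -> R29
  15.228.0.0/15 (15.228.0.0 - 15.229.255.255) -> R18
More-specific entries that do NOT match:
  15.228.185.128/25 (15.228.185.128 - 15.228.185.255) does not contain 15.228.185.108
  15.228.186.0/23 (15.228.186.0 - 15.228.187.255) does not contain 15.228.185.108
  15.228.168.0/21 (15.228.168.0 - 15.228.175.255) does not contain 15.228.185.108
  15.229.176.0/20 (15.229.176.0 - 15.229.191.255) does not contain 15.228.185.108
  15.230.176.0/20 (15.230.176.0 - 15.230.191.255) does not contain 15.228.185.108
  15.236.0.0/16 (15.236.0.0 - 15.236.255.255) does not contain 15.228.185.108
Longest matching prefix is /15 -> next hop R18.

R18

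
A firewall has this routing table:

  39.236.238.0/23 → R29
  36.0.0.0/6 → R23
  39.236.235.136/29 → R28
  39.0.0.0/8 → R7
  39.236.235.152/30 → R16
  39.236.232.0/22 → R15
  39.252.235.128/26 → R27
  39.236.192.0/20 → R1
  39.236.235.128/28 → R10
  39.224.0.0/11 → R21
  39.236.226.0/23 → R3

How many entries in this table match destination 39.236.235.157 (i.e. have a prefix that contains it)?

4

Prefixes containing 39.236.235.157:
  36.0.0.0/6 (36.0.0.0 - 39.255.255.255)
  39.0.0.0/8 (39.0.0.0 - 39.255.255.255)
  39.224.0.0/11 (39.224.0.0 - 39.255.255.255)
  39.236.232.0/22 (39.236.232.0 - 39.236.235.255)
Total matching entries: 4.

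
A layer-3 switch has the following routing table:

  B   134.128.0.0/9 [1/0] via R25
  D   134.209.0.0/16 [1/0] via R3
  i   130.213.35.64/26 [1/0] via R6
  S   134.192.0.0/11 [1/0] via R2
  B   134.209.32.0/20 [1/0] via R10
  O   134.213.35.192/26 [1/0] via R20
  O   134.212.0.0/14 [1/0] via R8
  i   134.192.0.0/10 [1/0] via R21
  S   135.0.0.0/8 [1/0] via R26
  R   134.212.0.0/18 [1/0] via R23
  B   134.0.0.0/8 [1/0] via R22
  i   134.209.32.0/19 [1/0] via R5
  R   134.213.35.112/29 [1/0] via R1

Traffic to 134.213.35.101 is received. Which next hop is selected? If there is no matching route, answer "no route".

R8

Routes whose prefix contains 134.213.35.101:
  134.0.0.0/8 (134.0.0.0 - 134.255.255.255) -> R22
  134.128.0.0/9 (134.128.0.0 - 134.255.255.255) -> R25
  134.192.0.0/10 (134.192.0.0 - 134.255.255.255) -> R21
  134.192.0.0/11 (134.192.0.0 - 134.223.255.255) -> R2
  134.212.0.0/14 (134.212.0.0 - 134.215.255.255) -> R8
More-specific entries that do NOT match:
  134.213.35.112/29 (134.213.35.112 - 134.213.35.119) does not contain 134.213.35.101
  130.213.35.64/26 (130.213.35.64 - 130.213.35.127) does not contain 134.213.35.101
  134.213.35.192/26 (134.213.35.192 - 134.213.35.255) does not contain 134.213.35.101
  134.209.32.0/20 (134.209.32.0 - 134.209.47.255) does not contain 134.213.35.101
  134.209.32.0/19 (134.209.32.0 - 134.209.63.255) does not contain 134.213.35.101
  134.212.0.0/18 (134.212.0.0 - 134.212.63.255) does not contain 134.213.35.101
  134.209.0.0/16 (134.209.0.0 - 134.209.255.255) does not contain 134.213.35.101
Longest matching prefix is /14 -> next hop R8.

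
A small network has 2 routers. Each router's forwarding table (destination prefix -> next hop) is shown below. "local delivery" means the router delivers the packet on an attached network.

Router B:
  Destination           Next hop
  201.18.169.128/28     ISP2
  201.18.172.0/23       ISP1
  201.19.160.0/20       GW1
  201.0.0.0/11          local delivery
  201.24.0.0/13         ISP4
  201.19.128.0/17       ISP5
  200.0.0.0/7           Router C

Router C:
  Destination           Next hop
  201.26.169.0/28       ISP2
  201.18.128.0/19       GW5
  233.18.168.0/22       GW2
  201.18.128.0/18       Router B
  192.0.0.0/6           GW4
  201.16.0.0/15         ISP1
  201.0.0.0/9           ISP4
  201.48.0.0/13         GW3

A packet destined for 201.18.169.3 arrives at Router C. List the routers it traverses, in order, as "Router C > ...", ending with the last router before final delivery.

At Router C: longest match for 201.18.169.3 is 201.18.128.0/18 -> Router B
At Router B: longest match for 201.18.169.3 is 201.0.0.0/11 -> local delivery

Router C > Router B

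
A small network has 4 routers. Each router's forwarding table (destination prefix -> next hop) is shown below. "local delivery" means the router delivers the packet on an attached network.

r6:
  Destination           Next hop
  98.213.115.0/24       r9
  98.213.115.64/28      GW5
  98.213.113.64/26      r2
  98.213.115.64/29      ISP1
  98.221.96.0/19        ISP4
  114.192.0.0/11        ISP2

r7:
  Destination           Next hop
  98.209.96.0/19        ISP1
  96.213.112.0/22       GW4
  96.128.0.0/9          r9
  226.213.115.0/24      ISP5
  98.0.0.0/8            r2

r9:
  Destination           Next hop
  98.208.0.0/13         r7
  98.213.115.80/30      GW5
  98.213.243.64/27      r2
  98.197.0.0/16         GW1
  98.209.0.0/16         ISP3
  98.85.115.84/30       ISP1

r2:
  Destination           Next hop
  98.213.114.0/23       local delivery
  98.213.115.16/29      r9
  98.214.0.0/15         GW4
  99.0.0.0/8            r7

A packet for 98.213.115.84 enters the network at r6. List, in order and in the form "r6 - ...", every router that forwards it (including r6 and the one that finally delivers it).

At r6: longest match for 98.213.115.84 is 98.213.115.0/24 -> r9
At r9: longest match for 98.213.115.84 is 98.208.0.0/13 -> r7
At r7: longest match for 98.213.115.84 is 98.0.0.0/8 -> r2
At r2: longest match for 98.213.115.84 is 98.213.114.0/23 -> local delivery

r6 - r9 - r7 - r2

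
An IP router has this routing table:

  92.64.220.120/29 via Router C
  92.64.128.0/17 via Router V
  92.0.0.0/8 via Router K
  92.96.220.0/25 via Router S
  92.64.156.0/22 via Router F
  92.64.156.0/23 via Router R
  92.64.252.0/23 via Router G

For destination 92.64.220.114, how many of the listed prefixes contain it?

Prefixes containing 92.64.220.114:
  92.0.0.0/8 (92.0.0.0 - 92.255.255.255)
  92.64.128.0/17 (92.64.128.0 - 92.64.255.255)
Total matching entries: 2.

2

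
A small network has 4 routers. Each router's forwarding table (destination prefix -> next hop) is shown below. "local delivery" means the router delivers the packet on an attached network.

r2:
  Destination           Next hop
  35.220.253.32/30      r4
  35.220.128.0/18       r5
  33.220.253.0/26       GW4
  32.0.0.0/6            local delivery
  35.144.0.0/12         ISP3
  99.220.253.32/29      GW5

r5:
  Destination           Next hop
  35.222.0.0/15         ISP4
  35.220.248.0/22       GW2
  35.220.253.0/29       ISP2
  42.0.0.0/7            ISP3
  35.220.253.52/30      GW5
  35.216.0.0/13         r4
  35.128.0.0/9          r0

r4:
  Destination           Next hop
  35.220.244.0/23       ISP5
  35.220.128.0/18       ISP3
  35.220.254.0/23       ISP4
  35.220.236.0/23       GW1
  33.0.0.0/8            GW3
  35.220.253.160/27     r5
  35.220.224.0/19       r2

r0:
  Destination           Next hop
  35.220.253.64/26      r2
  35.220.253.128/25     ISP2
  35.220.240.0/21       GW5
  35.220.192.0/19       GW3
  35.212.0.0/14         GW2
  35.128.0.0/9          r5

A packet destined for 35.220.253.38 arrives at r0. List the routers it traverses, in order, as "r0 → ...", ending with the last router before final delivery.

At r0: longest match for 35.220.253.38 is 35.128.0.0/9 -> r5
At r5: longest match for 35.220.253.38 is 35.216.0.0/13 -> r4
At r4: longest match for 35.220.253.38 is 35.220.224.0/19 -> r2
At r2: longest match for 35.220.253.38 is 32.0.0.0/6 -> local delivery

r0 → r5 → r4 → r2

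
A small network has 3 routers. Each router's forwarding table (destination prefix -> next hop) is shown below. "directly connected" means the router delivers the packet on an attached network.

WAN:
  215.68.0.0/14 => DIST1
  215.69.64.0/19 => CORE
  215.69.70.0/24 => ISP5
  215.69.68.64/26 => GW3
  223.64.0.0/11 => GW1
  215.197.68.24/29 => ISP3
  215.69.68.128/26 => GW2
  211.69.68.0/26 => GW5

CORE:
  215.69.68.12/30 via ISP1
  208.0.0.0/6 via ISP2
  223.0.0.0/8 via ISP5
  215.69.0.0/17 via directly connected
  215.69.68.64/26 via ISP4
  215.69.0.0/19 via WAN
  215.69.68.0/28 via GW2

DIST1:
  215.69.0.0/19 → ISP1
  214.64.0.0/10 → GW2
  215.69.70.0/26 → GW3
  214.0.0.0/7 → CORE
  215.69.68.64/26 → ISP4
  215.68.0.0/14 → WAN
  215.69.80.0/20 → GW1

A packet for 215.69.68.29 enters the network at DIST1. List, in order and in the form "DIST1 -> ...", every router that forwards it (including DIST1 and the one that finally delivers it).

DIST1 -> WAN -> CORE

At DIST1: longest match for 215.69.68.29 is 215.68.0.0/14 -> WAN
At WAN: longest match for 215.69.68.29 is 215.69.64.0/19 -> CORE
At CORE: longest match for 215.69.68.29 is 215.69.0.0/17 -> directly connected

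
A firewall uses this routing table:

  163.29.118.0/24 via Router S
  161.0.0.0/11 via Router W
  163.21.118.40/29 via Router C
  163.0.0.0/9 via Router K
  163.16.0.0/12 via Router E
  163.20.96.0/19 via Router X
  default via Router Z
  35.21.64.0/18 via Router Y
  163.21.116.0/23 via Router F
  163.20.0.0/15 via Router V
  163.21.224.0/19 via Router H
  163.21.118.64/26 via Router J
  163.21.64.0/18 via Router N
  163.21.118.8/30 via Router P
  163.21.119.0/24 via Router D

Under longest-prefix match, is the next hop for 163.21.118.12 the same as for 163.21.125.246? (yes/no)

163.21.118.12: longest match 163.21.64.0/18 -> Router N
163.21.125.246: longest match 163.21.64.0/18 -> Router N

yes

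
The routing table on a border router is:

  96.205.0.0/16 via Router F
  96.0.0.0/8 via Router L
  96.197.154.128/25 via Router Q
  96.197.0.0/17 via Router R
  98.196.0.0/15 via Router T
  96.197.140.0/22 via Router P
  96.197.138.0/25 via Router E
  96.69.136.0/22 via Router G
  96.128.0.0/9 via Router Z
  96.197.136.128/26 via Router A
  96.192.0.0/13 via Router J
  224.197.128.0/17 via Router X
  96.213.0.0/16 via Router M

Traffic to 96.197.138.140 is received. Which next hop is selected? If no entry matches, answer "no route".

Router J

Routes whose prefix contains 96.197.138.140:
  96.0.0.0/8 (96.0.0.0 - 96.255.255.255) -> Router L
  96.128.0.0/9 (96.128.0.0 - 96.255.255.255) -> Router Z
  96.192.0.0/13 (96.192.0.0 - 96.199.255.255) -> Router J
More-specific entries that do NOT match:
  96.197.136.128/26 (96.197.136.128 - 96.197.136.191) does not contain 96.197.138.140
  96.197.154.128/25 (96.197.154.128 - 96.197.154.255) does not contain 96.197.138.140
  96.197.138.0/25 (96.197.138.0 - 96.197.138.127) does not contain 96.197.138.140
  96.197.140.0/22 (96.197.140.0 - 96.197.143.255) does not contain 96.197.138.140
  96.69.136.0/22 (96.69.136.0 - 96.69.139.255) does not contain 96.197.138.140
  96.197.0.0/17 (96.197.0.0 - 96.197.127.255) does not contain 96.197.138.140
  224.197.128.0/17 (224.197.128.0 - 224.197.255.255) does not contain 96.197.138.140
  96.205.0.0/16 (96.205.0.0 - 96.205.255.255) does not contain 96.197.138.140
  96.213.0.0/16 (96.213.0.0 - 96.213.255.255) does not contain 96.197.138.140
  98.196.0.0/15 (98.196.0.0 - 98.197.255.255) does not contain 96.197.138.140
Longest matching prefix is /13 -> next hop Router J.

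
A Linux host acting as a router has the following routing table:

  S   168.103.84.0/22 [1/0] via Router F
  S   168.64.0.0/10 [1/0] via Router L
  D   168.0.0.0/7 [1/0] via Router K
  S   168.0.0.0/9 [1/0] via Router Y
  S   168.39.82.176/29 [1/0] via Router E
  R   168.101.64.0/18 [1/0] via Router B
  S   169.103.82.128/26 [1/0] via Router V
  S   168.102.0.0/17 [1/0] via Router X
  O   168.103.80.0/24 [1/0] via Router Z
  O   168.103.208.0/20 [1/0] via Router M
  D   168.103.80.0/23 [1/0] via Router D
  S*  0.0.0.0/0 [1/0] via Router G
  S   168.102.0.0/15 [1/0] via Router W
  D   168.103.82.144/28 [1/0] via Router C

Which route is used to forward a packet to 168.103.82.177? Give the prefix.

Entries matching 168.103.82.177:
  0.0.0.0/0 (default, matches everything)
  168.0.0.0/7 (168.0.0.0 - 169.255.255.255)
  168.0.0.0/9 (168.0.0.0 - 168.127.255.255)
  168.64.0.0/10 (168.64.0.0 - 168.127.255.255)
  168.102.0.0/15 (168.102.0.0 - 168.103.255.255)
Most specific is 168.102.0.0/15.

168.102.0.0/15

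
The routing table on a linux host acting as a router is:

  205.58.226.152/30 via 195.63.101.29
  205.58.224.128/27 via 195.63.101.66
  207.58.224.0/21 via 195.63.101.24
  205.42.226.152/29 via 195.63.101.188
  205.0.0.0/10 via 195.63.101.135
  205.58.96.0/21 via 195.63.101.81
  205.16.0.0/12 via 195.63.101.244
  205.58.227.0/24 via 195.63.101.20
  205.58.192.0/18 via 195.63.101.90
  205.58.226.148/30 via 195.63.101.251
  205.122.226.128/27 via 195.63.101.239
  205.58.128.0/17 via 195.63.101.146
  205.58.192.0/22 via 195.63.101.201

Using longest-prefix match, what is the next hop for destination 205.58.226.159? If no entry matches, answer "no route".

Routes whose prefix contains 205.58.226.159:
  205.0.0.0/10 (205.0.0.0 - 205.63.255.255) -> 195.63.101.135
  205.58.128.0/17 (205.58.128.0 - 205.58.255.255) -> 195.63.101.146
  205.58.192.0/18 (205.58.192.0 - 205.58.255.255) -> 195.63.101.90
More-specific entries that do NOT match:
  205.58.226.152/30 (205.58.226.152 - 205.58.226.155) does not contain 205.58.226.159
  205.58.226.148/30 (205.58.226.148 - 205.58.226.151) does not contain 205.58.226.159
  205.42.226.152/29 (205.42.226.152 - 205.42.226.159) does not contain 205.58.226.159
  205.58.224.128/27 (205.58.224.128 - 205.58.224.159) does not contain 205.58.226.159
  205.122.226.128/27 (205.122.226.128 - 205.122.226.159) does not contain 205.58.226.159
  205.58.227.0/24 (205.58.227.0 - 205.58.227.255) does not contain 205.58.226.159
  205.58.192.0/22 (205.58.192.0 - 205.58.195.255) does not contain 205.58.226.159
  207.58.224.0/21 (207.58.224.0 - 207.58.231.255) does not contain 205.58.226.159
  205.58.96.0/21 (205.58.96.0 - 205.58.103.255) does not contain 205.58.226.159
Longest matching prefix is /18 -> next hop 195.63.101.90.

195.63.101.90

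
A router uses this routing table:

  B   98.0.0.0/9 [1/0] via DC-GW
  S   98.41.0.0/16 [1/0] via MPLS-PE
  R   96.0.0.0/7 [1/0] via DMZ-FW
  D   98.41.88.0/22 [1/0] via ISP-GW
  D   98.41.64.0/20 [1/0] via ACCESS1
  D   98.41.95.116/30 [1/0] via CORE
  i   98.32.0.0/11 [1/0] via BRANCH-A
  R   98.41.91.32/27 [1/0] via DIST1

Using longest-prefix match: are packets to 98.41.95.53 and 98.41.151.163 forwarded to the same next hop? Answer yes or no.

yes

98.41.95.53: longest match 98.41.0.0/16 -> MPLS-PE
98.41.151.163: longest match 98.41.0.0/16 -> MPLS-PE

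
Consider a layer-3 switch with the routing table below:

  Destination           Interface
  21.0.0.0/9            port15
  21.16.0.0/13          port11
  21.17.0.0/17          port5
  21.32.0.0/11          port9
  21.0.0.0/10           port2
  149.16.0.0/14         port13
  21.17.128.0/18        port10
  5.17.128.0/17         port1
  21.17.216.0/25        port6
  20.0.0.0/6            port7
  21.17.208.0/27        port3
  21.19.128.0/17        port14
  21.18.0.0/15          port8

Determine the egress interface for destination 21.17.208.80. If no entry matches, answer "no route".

port11

Routes whose prefix contains 21.17.208.80:
  20.0.0.0/6 (20.0.0.0 - 23.255.255.255) -> port7
  21.0.0.0/9 (21.0.0.0 - 21.127.255.255) -> port15
  21.0.0.0/10 (21.0.0.0 - 21.63.255.255) -> port2
  21.16.0.0/13 (21.16.0.0 - 21.23.255.255) -> port11
More-specific entries that do NOT match:
  21.17.208.0/27 (21.17.208.0 - 21.17.208.31) does not contain 21.17.208.80
  21.17.216.0/25 (21.17.216.0 - 21.17.216.127) does not contain 21.17.208.80
  21.17.128.0/18 (21.17.128.0 - 21.17.191.255) does not contain 21.17.208.80
  21.17.0.0/17 (21.17.0.0 - 21.17.127.255) does not contain 21.17.208.80
  5.17.128.0/17 (5.17.128.0 - 5.17.255.255) does not contain 21.17.208.80
  21.19.128.0/17 (21.19.128.0 - 21.19.255.255) does not contain 21.17.208.80
  21.18.0.0/15 (21.18.0.0 - 21.19.255.255) does not contain 21.17.208.80
  149.16.0.0/14 (149.16.0.0 - 149.19.255.255) does not contain 21.17.208.80
Longest matching prefix is /13 -> interface port11.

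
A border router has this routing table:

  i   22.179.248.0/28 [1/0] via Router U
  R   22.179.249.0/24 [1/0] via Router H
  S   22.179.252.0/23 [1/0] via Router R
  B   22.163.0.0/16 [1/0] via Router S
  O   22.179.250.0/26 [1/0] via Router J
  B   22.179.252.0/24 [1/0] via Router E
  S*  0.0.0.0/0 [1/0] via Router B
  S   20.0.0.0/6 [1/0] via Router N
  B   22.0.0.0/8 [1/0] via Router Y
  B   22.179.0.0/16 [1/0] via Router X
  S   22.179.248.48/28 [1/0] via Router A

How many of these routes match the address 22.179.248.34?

Prefixes containing 22.179.248.34:
  0.0.0.0/0 (default, matches everything)
  20.0.0.0/6 (20.0.0.0 - 23.255.255.255)
  22.0.0.0/8 (22.0.0.0 - 22.255.255.255)
  22.179.0.0/16 (22.179.0.0 - 22.179.255.255)
Total matching entries: 4.

4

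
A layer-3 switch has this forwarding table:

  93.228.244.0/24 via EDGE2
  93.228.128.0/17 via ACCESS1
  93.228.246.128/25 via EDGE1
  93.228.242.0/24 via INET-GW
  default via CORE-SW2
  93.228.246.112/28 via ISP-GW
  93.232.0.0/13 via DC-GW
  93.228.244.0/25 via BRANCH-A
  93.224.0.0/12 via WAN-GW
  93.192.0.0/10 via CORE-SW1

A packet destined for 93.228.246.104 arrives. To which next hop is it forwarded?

ACCESS1

Routes whose prefix contains 93.228.246.104:
  0.0.0.0/0 (default, matches everything) -> CORE-SW2
  93.192.0.0/10 (93.192.0.0 - 93.255.255.255) -> CORE-SW1
  93.224.0.0/12 (93.224.0.0 - 93.239.255.255) -> WAN-GW
  93.228.128.0/17 (93.228.128.0 - 93.228.255.255) -> ACCESS1
More-specific entries that do NOT match:
  93.228.246.112/28 (93.228.246.112 - 93.228.246.127) does not contain 93.228.246.104
  93.228.246.128/25 (93.228.246.128 - 93.228.246.255) does not contain 93.228.246.104
  93.228.244.0/25 (93.228.244.0 - 93.228.244.127) does not contain 93.228.246.104
  93.228.244.0/24 (93.228.244.0 - 93.228.244.255) does not contain 93.228.246.104
  93.228.242.0/24 (93.228.242.0 - 93.228.242.255) does not contain 93.228.246.104
Longest matching prefix is /17 -> next hop ACCESS1.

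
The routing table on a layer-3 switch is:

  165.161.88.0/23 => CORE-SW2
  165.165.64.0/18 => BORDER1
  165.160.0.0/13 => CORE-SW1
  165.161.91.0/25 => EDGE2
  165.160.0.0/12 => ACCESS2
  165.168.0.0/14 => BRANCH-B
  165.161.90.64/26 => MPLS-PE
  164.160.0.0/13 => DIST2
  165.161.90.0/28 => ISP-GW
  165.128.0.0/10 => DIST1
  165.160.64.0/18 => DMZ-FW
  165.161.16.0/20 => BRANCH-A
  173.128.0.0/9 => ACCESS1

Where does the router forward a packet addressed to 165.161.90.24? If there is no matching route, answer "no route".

Routes whose prefix contains 165.161.90.24:
  165.128.0.0/10 (165.128.0.0 - 165.191.255.255) -> DIST1
  165.160.0.0/12 (165.160.0.0 - 165.175.255.255) -> ACCESS2
  165.160.0.0/13 (165.160.0.0 - 165.167.255.255) -> CORE-SW1
More-specific entries that do NOT match:
  165.161.90.0/28 (165.161.90.0 - 165.161.90.15) does not contain 165.161.90.24
  165.161.90.64/26 (165.161.90.64 - 165.161.90.127) does not contain 165.161.90.24
  165.161.91.0/25 (165.161.91.0 - 165.161.91.127) does not contain 165.161.90.24
  165.161.88.0/23 (165.161.88.0 - 165.161.89.255) does not contain 165.161.90.24
  165.161.16.0/20 (165.161.16.0 - 165.161.31.255) does not contain 165.161.90.24
  165.165.64.0/18 (165.165.64.0 - 165.165.127.255) does not contain 165.161.90.24
  165.160.64.0/18 (165.160.64.0 - 165.160.127.255) does not contain 165.161.90.24
  165.168.0.0/14 (165.168.0.0 - 165.171.255.255) does not contain 165.161.90.24
Longest matching prefix is /13 -> next hop CORE-SW1.

CORE-SW1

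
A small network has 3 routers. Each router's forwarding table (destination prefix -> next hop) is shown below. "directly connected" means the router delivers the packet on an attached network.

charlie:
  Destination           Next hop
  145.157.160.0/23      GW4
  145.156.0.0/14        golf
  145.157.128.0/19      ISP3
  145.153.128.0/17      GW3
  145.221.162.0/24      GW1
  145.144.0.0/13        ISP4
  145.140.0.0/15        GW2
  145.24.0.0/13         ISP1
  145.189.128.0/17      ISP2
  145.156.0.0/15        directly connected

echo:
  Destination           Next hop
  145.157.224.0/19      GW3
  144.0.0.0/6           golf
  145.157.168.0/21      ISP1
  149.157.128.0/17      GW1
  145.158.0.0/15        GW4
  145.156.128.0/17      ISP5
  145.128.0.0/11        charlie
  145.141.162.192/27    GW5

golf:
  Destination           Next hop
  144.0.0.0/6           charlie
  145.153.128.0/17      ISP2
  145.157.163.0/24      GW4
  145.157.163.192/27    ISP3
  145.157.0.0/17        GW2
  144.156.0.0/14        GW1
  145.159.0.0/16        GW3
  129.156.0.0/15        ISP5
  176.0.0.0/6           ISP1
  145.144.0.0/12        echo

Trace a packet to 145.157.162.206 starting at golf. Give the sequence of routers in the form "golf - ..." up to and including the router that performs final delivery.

At golf: longest match for 145.157.162.206 is 145.144.0.0/12 -> echo
At echo: longest match for 145.157.162.206 is 145.128.0.0/11 -> charlie
At charlie: longest match for 145.157.162.206 is 145.156.0.0/15 -> directly connected

golf - echo - charlie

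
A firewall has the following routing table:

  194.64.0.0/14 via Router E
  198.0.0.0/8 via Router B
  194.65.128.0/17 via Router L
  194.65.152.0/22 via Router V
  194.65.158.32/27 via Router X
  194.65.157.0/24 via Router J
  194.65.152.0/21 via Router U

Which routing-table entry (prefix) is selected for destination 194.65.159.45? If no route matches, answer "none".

194.65.152.0/21

Entries matching 194.65.159.45:
  194.64.0.0/14 (194.64.0.0 - 194.67.255.255)
  194.65.128.0/17 (194.65.128.0 - 194.65.255.255)
  194.65.152.0/21 (194.65.152.0 - 194.65.159.255)
Most specific is 194.65.152.0/21.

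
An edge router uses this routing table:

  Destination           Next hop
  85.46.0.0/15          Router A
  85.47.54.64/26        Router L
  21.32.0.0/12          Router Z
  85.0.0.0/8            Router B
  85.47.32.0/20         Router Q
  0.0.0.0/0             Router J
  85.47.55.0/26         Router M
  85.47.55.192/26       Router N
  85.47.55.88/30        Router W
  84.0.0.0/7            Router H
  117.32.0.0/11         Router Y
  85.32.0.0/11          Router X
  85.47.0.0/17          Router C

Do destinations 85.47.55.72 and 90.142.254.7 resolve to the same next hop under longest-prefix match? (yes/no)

85.47.55.72: longest match 85.47.0.0/17 -> Router C
90.142.254.7: longest match 0.0.0.0/0 -> Router J

no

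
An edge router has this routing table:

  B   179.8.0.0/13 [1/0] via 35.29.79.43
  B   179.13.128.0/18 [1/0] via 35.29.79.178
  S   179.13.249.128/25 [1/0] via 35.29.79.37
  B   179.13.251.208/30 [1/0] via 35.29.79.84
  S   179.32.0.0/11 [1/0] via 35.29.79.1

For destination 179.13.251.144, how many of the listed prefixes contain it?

Prefixes containing 179.13.251.144:
  179.8.0.0/13 (179.8.0.0 - 179.15.255.255)
Total matching entries: 1.

1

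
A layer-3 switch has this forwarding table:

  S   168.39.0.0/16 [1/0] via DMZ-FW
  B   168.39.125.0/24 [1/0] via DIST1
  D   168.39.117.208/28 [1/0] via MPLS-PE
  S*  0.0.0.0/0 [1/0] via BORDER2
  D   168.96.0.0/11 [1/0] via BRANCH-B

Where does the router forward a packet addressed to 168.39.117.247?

Routes whose prefix contains 168.39.117.247:
  0.0.0.0/0 (default, matches everything) -> BORDER2
  168.39.0.0/16 (168.39.0.0 - 168.39.255.255) -> DMZ-FW
More-specific entries that do NOT match:
  168.39.117.208/28 (168.39.117.208 - 168.39.117.223) does not contain 168.39.117.247
  168.39.125.0/24 (168.39.125.0 - 168.39.125.255) does not contain 168.39.117.247
Longest matching prefix is /16 -> next hop DMZ-FW.

DMZ-FW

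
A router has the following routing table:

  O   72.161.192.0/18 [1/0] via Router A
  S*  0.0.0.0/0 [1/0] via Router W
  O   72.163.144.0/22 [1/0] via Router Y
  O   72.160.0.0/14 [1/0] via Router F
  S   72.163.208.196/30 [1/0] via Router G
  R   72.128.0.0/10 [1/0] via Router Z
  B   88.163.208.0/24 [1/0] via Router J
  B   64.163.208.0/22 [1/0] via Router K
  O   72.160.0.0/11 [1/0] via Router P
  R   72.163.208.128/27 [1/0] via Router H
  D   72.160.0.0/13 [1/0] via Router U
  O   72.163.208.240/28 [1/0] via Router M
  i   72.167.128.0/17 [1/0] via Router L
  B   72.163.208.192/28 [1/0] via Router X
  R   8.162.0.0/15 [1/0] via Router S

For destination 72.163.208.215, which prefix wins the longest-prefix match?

Entries matching 72.163.208.215:
  0.0.0.0/0 (default, matches everything)
  72.128.0.0/10 (72.128.0.0 - 72.191.255.255)
  72.160.0.0/11 (72.160.0.0 - 72.191.255.255)
  72.160.0.0/13 (72.160.0.0 - 72.167.255.255)
  72.160.0.0/14 (72.160.0.0 - 72.163.255.255)
Most specific is 72.160.0.0/14.

72.160.0.0/14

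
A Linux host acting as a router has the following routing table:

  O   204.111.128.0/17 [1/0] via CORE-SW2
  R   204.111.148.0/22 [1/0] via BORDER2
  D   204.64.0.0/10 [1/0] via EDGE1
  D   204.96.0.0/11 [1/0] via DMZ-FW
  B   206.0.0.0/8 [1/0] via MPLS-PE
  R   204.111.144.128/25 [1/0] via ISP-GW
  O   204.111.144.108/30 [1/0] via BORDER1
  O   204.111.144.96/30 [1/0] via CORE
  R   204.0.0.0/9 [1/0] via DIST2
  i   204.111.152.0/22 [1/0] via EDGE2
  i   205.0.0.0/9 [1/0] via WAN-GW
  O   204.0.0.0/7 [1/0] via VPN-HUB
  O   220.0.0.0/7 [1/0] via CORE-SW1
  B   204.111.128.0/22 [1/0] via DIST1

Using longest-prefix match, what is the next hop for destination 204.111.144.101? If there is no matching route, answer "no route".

Routes whose prefix contains 204.111.144.101:
  204.0.0.0/7 (204.0.0.0 - 205.255.255.255) -> VPN-HUB
  204.0.0.0/9 (204.0.0.0 - 204.127.255.255) -> DIST2
  204.64.0.0/10 (204.64.0.0 - 204.127.255.255) -> EDGE1
  204.96.0.0/11 (204.96.0.0 - 204.127.255.255) -> DMZ-FW
  204.111.128.0/17 (204.111.128.0 - 204.111.255.255) -> CORE-SW2
More-specific entries that do NOT match:
  204.111.144.108/30 (204.111.144.108 - 204.111.144.111) does not contain 204.111.144.101
  204.111.144.96/30 (204.111.144.96 - 204.111.144.99) does not contain 204.111.144.101
  204.111.144.128/25 (204.111.144.128 - 204.111.144.255) does not contain 204.111.144.101
  204.111.148.0/22 (204.111.148.0 - 204.111.151.255) does not contain 204.111.144.101
  204.111.152.0/22 (204.111.152.0 - 204.111.155.255) does not contain 204.111.144.101
  204.111.128.0/22 (204.111.128.0 - 204.111.131.255) does not contain 204.111.144.101
Longest matching prefix is /17 -> next hop CORE-SW2.

CORE-SW2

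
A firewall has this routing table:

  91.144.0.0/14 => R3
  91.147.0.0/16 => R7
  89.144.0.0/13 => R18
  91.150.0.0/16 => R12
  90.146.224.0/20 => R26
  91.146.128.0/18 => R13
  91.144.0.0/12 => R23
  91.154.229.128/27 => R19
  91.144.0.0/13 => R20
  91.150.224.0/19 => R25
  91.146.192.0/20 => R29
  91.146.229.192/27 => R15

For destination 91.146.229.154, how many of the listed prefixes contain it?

3

Prefixes containing 91.146.229.154:
  91.144.0.0/12 (91.144.0.0 - 91.159.255.255)
  91.144.0.0/13 (91.144.0.0 - 91.151.255.255)
  91.144.0.0/14 (91.144.0.0 - 91.147.255.255)
Total matching entries: 3.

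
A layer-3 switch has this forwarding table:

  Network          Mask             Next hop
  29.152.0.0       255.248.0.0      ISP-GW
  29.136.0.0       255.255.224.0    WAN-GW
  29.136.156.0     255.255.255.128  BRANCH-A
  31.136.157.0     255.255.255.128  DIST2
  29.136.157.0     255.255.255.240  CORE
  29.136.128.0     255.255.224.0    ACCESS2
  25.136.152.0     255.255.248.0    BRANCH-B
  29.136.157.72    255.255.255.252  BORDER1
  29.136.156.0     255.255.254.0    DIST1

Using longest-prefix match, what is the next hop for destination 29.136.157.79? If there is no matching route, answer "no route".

DIST1

Routes whose prefix contains 29.136.157.79:
  29.136.128.0/19 (29.136.128.0 - 29.136.159.255) -> ACCESS2
  29.136.156.0/23 (29.136.156.0 - 29.136.157.255) -> DIST1
More-specific entries that do NOT match:
  29.136.157.72/30 (29.136.157.72 - 29.136.157.75) does not contain 29.136.157.79
  29.136.157.0/28 (29.136.157.0 - 29.136.157.15) does not contain 29.136.157.79
  29.136.156.0/25 (29.136.156.0 - 29.136.156.127) does not contain 29.136.157.79
  31.136.157.0/25 (31.136.157.0 - 31.136.157.127) does not contain 29.136.157.79
Longest matching prefix is /23 -> next hop DIST1.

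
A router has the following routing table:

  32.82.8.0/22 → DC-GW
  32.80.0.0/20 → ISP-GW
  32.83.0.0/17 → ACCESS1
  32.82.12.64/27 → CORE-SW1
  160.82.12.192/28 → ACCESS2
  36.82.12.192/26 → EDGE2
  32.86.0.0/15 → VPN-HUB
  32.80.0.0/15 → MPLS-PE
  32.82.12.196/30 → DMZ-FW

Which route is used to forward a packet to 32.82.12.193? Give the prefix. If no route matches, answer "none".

none

32.82.12.193 is outside every listed prefix and there is no default route.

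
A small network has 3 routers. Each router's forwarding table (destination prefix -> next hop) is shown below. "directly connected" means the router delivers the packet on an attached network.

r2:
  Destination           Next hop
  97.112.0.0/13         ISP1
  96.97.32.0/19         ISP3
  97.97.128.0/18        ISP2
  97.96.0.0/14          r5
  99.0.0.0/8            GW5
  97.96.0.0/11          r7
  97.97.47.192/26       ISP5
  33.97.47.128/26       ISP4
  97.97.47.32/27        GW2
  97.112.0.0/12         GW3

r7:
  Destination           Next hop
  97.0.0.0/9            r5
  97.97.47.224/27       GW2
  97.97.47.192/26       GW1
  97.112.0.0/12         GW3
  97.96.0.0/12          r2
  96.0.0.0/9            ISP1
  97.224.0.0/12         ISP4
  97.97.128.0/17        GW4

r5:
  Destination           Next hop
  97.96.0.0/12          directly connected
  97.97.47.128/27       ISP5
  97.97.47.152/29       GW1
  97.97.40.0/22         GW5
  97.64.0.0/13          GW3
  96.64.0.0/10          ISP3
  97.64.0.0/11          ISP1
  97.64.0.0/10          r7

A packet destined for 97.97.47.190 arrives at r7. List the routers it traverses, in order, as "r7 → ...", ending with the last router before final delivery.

r7 → r2 → r5

At r7: longest match for 97.97.47.190 is 97.96.0.0/12 -> r2
At r2: longest match for 97.97.47.190 is 97.96.0.0/14 -> r5
At r5: longest match for 97.97.47.190 is 97.96.0.0/12 -> directly connected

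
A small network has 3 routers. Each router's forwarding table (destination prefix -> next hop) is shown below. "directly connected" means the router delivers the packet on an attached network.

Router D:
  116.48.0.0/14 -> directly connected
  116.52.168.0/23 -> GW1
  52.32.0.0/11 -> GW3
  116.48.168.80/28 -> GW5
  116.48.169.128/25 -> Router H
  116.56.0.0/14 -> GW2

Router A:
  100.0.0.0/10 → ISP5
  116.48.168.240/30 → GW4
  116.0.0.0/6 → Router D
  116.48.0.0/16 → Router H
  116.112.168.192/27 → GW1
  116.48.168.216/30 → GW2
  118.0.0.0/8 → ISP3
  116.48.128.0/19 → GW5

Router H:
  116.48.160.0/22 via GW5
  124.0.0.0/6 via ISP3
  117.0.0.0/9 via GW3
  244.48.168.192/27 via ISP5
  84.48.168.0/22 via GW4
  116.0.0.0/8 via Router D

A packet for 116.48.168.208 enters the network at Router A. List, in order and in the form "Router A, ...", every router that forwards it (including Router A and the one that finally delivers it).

At Router A: longest match for 116.48.168.208 is 116.48.0.0/16 -> Router H
At Router H: longest match for 116.48.168.208 is 116.0.0.0/8 -> Router D
At Router D: longest match for 116.48.168.208 is 116.48.0.0/14 -> directly connected

Router A, Router H, Router D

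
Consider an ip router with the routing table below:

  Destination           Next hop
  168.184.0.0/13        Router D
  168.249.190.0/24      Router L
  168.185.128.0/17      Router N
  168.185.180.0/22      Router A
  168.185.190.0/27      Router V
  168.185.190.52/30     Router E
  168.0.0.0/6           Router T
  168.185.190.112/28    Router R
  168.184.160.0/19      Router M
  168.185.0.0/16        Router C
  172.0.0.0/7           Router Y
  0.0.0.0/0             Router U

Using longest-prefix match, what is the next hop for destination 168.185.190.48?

Routes whose prefix contains 168.185.190.48:
  0.0.0.0/0 (default, matches everything) -> Router U
  168.0.0.0/6 (168.0.0.0 - 171.255.255.255) -> Router T
  168.184.0.0/13 (168.184.0.0 - 168.191.255.255) -> Router D
  168.185.0.0/16 (168.185.0.0 - 168.185.255.255) -> Router C
  168.185.128.0/17 (168.185.128.0 - 168.185.255.255) -> Router N
More-specific entries that do NOT match:
  168.185.190.52/30 (168.185.190.52 - 168.185.190.55) does not contain 168.185.190.48
  168.185.190.112/28 (168.185.190.112 - 168.185.190.127) does not contain 168.185.190.48
  168.185.190.0/27 (168.185.190.0 - 168.185.190.31) does not contain 168.185.190.48
  168.249.190.0/24 (168.249.190.0 - 168.249.190.255) does not contain 168.185.190.48
  168.185.180.0/22 (168.185.180.0 - 168.185.183.255) does not contain 168.185.190.48
  168.184.160.0/19 (168.184.160.0 - 168.184.191.255) does not contain 168.185.190.48
Longest matching prefix is /17 -> next hop Router N.

Router N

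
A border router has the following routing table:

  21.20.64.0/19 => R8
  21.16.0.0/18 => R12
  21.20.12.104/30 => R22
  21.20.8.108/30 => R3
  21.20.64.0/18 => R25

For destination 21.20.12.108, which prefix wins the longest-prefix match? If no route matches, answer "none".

21.20.12.108 is outside every listed prefix and there is no default route.

none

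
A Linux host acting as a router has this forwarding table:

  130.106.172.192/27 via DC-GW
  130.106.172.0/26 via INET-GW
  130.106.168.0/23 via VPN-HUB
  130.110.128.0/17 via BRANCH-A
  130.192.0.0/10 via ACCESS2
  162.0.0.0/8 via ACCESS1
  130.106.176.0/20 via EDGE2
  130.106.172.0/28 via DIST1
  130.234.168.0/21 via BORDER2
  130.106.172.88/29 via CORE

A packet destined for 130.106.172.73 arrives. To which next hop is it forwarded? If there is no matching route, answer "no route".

No entry's prefix contains 130.106.172.73; there is no default route.

no route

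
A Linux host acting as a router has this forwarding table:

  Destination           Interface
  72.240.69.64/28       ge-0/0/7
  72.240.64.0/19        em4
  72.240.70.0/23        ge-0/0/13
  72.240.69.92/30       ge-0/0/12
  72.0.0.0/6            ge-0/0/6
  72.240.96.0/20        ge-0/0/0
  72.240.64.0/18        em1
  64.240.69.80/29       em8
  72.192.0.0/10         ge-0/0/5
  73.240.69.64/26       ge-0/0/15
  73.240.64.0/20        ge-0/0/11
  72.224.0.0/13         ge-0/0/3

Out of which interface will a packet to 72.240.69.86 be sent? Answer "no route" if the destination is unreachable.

em4

Routes whose prefix contains 72.240.69.86:
  72.0.0.0/6 (72.0.0.0 - 75.255.255.255) -> ge-0/0/6
  72.192.0.0/10 (72.192.0.0 - 72.255.255.255) -> ge-0/0/5
  72.240.64.0/18 (72.240.64.0 - 72.240.127.255) -> em1
  72.240.64.0/19 (72.240.64.0 - 72.240.95.255) -> em4
More-specific entries that do NOT match:
  72.240.69.92/30 (72.240.69.92 - 72.240.69.95) does not contain 72.240.69.86
  64.240.69.80/29 (64.240.69.80 - 64.240.69.87) does not contain 72.240.69.86
  72.240.69.64/28 (72.240.69.64 - 72.240.69.79) does not contain 72.240.69.86
  73.240.69.64/26 (73.240.69.64 - 73.240.69.127) does not contain 72.240.69.86
  72.240.70.0/23 (72.240.70.0 - 72.240.71.255) does not contain 72.240.69.86
  72.240.96.0/20 (72.240.96.0 - 72.240.111.255) does not contain 72.240.69.86
  73.240.64.0/20 (73.240.64.0 - 73.240.79.255) does not contain 72.240.69.86
Longest matching prefix is /19 -> interface em4.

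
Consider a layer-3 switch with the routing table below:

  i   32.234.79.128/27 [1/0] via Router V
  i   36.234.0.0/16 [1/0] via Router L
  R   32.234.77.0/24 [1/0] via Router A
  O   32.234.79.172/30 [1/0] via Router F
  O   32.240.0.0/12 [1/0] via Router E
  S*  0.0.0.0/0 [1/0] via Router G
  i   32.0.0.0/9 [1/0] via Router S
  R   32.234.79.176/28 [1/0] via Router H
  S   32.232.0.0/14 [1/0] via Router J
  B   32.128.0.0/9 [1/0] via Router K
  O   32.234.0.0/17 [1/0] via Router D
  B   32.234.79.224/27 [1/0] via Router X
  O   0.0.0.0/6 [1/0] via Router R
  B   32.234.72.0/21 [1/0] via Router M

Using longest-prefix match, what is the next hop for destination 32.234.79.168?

Routes whose prefix contains 32.234.79.168:
  0.0.0.0/0 (default, matches everything) -> Router G
  32.128.0.0/9 (32.128.0.0 - 32.255.255.255) -> Router K
  32.232.0.0/14 (32.232.0.0 - 32.235.255.255) -> Router J
  32.234.0.0/17 (32.234.0.0 - 32.234.127.255) -> Router D
  32.234.72.0/21 (32.234.72.0 - 32.234.79.255) -> Router M
More-specific entries that do NOT match:
  32.234.79.172/30 (32.234.79.172 - 32.234.79.175) does not contain 32.234.79.168
  32.234.79.176/28 (32.234.79.176 - 32.234.79.191) does not contain 32.234.79.168
  32.234.79.128/27 (32.234.79.128 - 32.234.79.159) does not contain 32.234.79.168
  32.234.79.224/27 (32.234.79.224 - 32.234.79.255) does not contain 32.234.79.168
  32.234.77.0/24 (32.234.77.0 - 32.234.77.255) does not contain 32.234.79.168
Longest matching prefix is /21 -> next hop Router M.

Router M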